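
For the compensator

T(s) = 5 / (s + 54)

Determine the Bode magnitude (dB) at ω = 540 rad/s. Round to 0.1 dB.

Substitute s = j540:
Numerator: 5 = 5 + j0
Denominator: (j540) + 54 = 54 + j540
|N| = √(5² + 0²) ≈ 5, ∠N ≈ 0.00°
|D| = √(54² + 540²) ≈ 542.69, ∠D ≈ 84.29°
|T| = 5 / 542.69 ≈ 0.0092134
Gain = 20 log₁₀(0.0092134) ≈ -40.71 dB

-40.7 dB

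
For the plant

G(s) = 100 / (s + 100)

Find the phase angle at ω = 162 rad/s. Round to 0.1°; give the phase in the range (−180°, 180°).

Substitute s = j162:
Numerator: 100 = 100 + j0
Denominator: (j162) + 100 = 100 + j162
|N| = √(100² + 0²) ≈ 100, ∠N ≈ 0.00°
|D| = √(100² + 162²) ≈ 190.38, ∠D ≈ 58.31°
∠G = 0.00° − 58.31° = -58.31°

-58.3°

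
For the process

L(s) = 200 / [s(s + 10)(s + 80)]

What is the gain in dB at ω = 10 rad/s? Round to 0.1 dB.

At s = jω = j10:
pole (s+10): 10 + j10 → |·| = √(10²+10²) = √200 ≈ 14.142, ∠ = arctan(10/10) ≈ 45.00°
pole (s+80): 80 + j10 → |·| = √(80²+10²) = √6500 ≈ 80.623, ∠ = arctan(10/80) ≈ 7.13°
pole at origin: |s| = 10, ∠ = 90.00° (in denominator)
|L| = 200 / 11402 ≈ 0.017541
Gain = 20 log₁₀(0.017541) ≈ -35.12 dB

-35.1 dB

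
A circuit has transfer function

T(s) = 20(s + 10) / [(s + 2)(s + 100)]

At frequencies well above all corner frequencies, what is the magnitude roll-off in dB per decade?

-20 dB/decade

Each pole contributes −20 dB/decade at high frequency; each zero contributes +20 dB/decade.
Net: 1 zero(s) − 2 pole(s) → -20 dB/decade.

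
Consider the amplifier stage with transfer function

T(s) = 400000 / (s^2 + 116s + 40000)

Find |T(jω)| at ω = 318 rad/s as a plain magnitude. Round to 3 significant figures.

5.60

At s = jω = j318:
quadratic: (j318)² + 116·j318 + 40000 = -61124 + j36888 → |·| ≈ 71392, ∠ ≈ 148.89°
|T| = 400000 / 71392 ≈ 5.6029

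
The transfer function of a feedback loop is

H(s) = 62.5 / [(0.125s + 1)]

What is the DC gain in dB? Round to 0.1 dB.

H(0) = 62.5 · 1 / 1 = 62.5
20 log₁₀(62.5) ≈ 35.92 dB

35.9 dB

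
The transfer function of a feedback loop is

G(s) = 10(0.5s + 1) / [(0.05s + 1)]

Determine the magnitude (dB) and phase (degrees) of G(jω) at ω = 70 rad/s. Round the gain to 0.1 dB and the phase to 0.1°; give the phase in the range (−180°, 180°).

At ω = 70 rad/s:
zero (1 + j70·0.5) = 1 + j35 → |·| ≈ 35.014, ∠ ≈ 88.36°
pole (1 + j70·0.05) = 1 + j3.5 → |·| ≈ 3.6401, ∠ ≈ 74.05°
|G| = 10 · 35.014 / (3.6401) ≈ 96.19
Gain = 20 log₁₀(96.19) ≈ 39.66 dB
∠G = (88.36°) − (74.05°) = 14.31°

39.7 dB, 14.3°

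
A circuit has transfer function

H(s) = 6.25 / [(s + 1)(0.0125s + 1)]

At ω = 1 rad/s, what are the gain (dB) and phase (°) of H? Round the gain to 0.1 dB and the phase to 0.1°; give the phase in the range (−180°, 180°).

12.9 dB, -45.7°

At ω = 1 rad/s:
pole (1 + j1·1) = 1 + j1 → |·| ≈ 1.4142, ∠ ≈ 45.00°
pole (1 + j1·0.0125) = 1 + j0.0125 → |·| ≈ 1.0001, ∠ ≈ 0.72°
|H| = 6.25 · 1 / (1.4142 · 1.0001) ≈ 4.419
Gain = 20 log₁₀(4.419) ≈ 12.91 dB
∠H = (0°) − (45.00° + 0.72°) = -45.72°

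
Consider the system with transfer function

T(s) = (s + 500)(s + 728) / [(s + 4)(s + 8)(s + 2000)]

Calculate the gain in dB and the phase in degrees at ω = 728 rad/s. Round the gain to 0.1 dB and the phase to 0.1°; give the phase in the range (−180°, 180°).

At s = jω = j728:
zero (s+500): 500 + j728 → |·| = √(500²+728²) = √779984 ≈ 883.17, ∠ = arctan(728/500) ≈ 55.52°
zero (s+728): 728 + j728 → |·| = √(728²+728²) = √1059968 ≈ 1029.5, ∠ = arctan(728/728) ≈ 45.00°
pole (s+4): 4 + j728 → |·| = √(4²+728²) = √530000 ≈ 728.01, ∠ = arctan(728/4) ≈ 89.69°
pole (s+8): 8 + j728 → |·| = √(8²+728²) = √530048 ≈ 728.04, ∠ = arctan(728/8) ≈ 89.37°
pole (s+2000): 2000 + j728 → |·| = √(2000²+728²) = √4529984 ≈ 2128.4, ∠ = arctan(728/2000) ≈ 20.00°
|T| = 1 · 9.0922e+05 / 1.1281e+09 ≈ 0.00080597
Gain = 20 log₁₀(0.00080597) ≈ -61.87 dB
∠T = 100.52° − 199.06° = -98.54°

-61.9 dB, -98.5°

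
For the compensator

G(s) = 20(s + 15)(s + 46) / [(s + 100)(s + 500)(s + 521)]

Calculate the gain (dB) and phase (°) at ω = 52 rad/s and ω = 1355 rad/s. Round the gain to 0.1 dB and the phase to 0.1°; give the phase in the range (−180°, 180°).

ω = 52: -51.9 dB, 83.3°; ω = 1355: -37.8 dB, -47.1°

At s = jω = j52:
zero (s+15): 15 + j52 → |·| = √(15²+52²) = √2929 ≈ 54.12, ∠ = arctan(52/15) ≈ 73.91°
zero (s+46): 46 + j52 → |·| = √(46²+52²) = √4820 ≈ 69.426, ∠ = arctan(52/46) ≈ 48.50°
pole (s+100): 100 + j52 → |·| = √(100²+52²) = √12704 ≈ 112.71, ∠ = arctan(52/100) ≈ 27.47°
pole (s+500): 500 + j52 → |·| = √(500²+52²) = √252704 ≈ 502.7, ∠ = arctan(52/500) ≈ 5.94°
pole (s+521): 521 + j52 → |·| = √(521²+52²) = √274145 ≈ 523.59, ∠ = arctan(52/521) ≈ 5.70°
|G| = 20 · 3757.3 / 2.9666e+07 ≈ 0.0025331
Gain = 20 log₁₀(0.0025331) ≈ -51.93 dB
∠G = 122.41° − 39.11° = 83.30°

At s = jω = j1355:
zero (s+15): 15 + j1355 → |·| = √(15²+1355²) = √1836250 ≈ 1355.1, ∠ = arctan(1355/15) ≈ 89.37°
zero (s+46): 46 + j1355 → |·| = √(46²+1355²) = √1838141 ≈ 1355.8, ∠ = arctan(1355/46) ≈ 88.06°
pole (s+100): 100 + j1355 → |·| = √(100²+1355²) = √1846025 ≈ 1358.7, ∠ = arctan(1355/100) ≈ 85.78°
pole (s+500): 500 + j1355 → |·| = √(500²+1355²) = √2086025 ≈ 1444.3, ∠ = arctan(1355/500) ≈ 69.75°
pole (s+521): 521 + j1355 → |·| = √(521²+1355²) = √2107466 ≈ 1451.7, ∠ = arctan(1355/521) ≈ 68.97°
|G| = 20 · 1.8372e+06 / 2.8488e+09 ≈ 0.012898
Gain = 20 log₁₀(0.012898) ≈ -37.79 dB
∠G = 177.43° − 224.50° = -47.07°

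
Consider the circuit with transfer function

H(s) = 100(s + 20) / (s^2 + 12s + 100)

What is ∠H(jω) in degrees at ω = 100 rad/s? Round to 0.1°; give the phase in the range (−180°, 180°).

At s = jω = j100:
zero (s+20): 20 + j100 → |·| = √(20²+100²) = √10400 ≈ 101.98, ∠ = arctan(100/20) ≈ 78.69°
quadratic: (j100)² + 12·j100 + 100 = -9900 + j1200 → |·| ≈ 9972.5, ∠ ≈ 173.09°
∠H = 78.69° − 173.09° = -94.40°

-94.4°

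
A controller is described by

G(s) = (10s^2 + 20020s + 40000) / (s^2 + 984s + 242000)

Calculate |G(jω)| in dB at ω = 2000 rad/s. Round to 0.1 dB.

Substitute s = j2000:
Numerator: 10(j2000)^2 + 20020(j2000) + 40000 = -39960000 + j40040000
Denominator: (j2000)^2 + 984(j2000) + 242000 = -3758000 + j1968000
|N| = √(39960000² + 40040000²) ≈ 5.6569e+07, ∠N ≈ 134.94°
|D| = √(3758000² + 1968000²) ≈ 4.2421e+06, ∠D ≈ 152.36°
|G| = 5.6569e+07 / 4.2421e+06 ≈ 13.335
Gain = 20 log₁₀(13.335) ≈ 22.50 dB

22.5 dB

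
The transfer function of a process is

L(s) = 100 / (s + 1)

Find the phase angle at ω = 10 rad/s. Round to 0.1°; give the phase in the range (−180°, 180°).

-84.3°

Substitute s = j10:
Numerator: 100 = 100 + j0
Denominator: (j10) + 1 = 1 + j10
|N| = √(100² + 0²) ≈ 100, ∠N ≈ 0.00°
|D| = √(1² + 10²) ≈ 10.05, ∠D ≈ 84.29°
∠L = 0.00° − 84.29° = -84.29°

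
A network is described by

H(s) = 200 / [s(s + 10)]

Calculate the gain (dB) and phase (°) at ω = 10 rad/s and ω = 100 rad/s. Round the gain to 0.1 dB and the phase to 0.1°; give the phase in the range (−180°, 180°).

ω = 10: 3.0 dB, -135.0°; ω = 100: -34.0 dB, -174.3°

At s = jω = j10:
pole (s+10): 10 + j10 → |·| = √(10²+10²) = √200 ≈ 14.142, ∠ = arctan(10/10) ≈ 45.00°
pole at origin: |s| = 10, ∠ = 90.00° (in denominator)
|H| = 200 / 141.42 ≈ 1.4142
Gain = 20 log₁₀(1.4142) ≈ 3.01 dB
∠H = 0.00° − 135.00° = -135.00°

At s = jω = j100:
pole (s+10): 10 + j100 → |·| = √(10²+100²) = √10100 ≈ 100.5, ∠ = arctan(100/10) ≈ 84.29°
pole at origin: |s| = 100, ∠ = 90.00° (in denominator)
|H| = 200 / 10050 ≈ 0.0199
Gain = 20 log₁₀(0.0199) ≈ -34.02 dB
∠H = 0.00° − 174.29° = -174.29°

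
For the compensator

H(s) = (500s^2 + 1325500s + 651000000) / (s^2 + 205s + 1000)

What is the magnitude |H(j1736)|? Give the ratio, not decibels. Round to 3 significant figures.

Substitute s = j1736:
Numerator: 500(j1736)^2 + 1325500(j1736) + 651000000 = -855848000 + j2301068000
Denominator: (j1736)^2 + 205(j1736) + 1000 = -3012696 + j355880
|N| = √(855848000² + 2301068000²) ≈ 2.4551e+09, ∠N ≈ 110.40°
|D| = √(3012696² + 355880²) ≈ 3.0336e+06, ∠D ≈ 173.26°
|H| = 2.4551e+09 / 3.0336e+06 ≈ 809.3

809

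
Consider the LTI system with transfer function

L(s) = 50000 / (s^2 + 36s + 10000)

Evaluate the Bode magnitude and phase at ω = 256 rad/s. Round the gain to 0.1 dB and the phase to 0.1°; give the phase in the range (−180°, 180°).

-1.0 dB, -170.6°

At s = jω = j256:
quadratic: (j256)² + 36·j256 + 10000 = -55536 + j9216 → |·| ≈ 56295, ∠ ≈ 170.58°
|L| = 50000 / 56295 ≈ 0.88818
Gain = 20 log₁₀(0.88818) ≈ -1.03 dB
∠L = 0.00° − 170.58° = -170.58°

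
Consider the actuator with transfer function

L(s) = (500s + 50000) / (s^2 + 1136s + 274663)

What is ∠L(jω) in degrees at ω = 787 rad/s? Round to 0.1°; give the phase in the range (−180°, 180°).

Substitute s = j787:
Numerator: 500(j787) + 50000 = 50000 + j393500
Denominator: (j787)^2 + 1136(j787) + 274663 = -344706 + j894032
|N| = √(50000² + 393500²) ≈ 3.9666e+05, ∠N ≈ 82.76°
|D| = √(344706² + 894032²) ≈ 9.5818e+05, ∠D ≈ 111.08°
∠L = 82.76° − 111.08° = -28.32°

-28.3°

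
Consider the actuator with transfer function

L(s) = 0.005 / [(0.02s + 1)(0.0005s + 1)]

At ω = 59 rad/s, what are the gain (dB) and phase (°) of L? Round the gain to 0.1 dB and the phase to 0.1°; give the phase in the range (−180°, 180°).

-49.8 dB, -51.4°

At ω = 59 rad/s:
pole (1 + j59·0.02) = 1 + j1.18 → |·| ≈ 1.5467, ∠ ≈ 49.72°
pole (1 + j59·0.0005) = 1 + j0.0295 → |·| ≈ 1.0004, ∠ ≈ 1.69°
|L| = 0.005 · 1 / (1.5467 · 1.0004) ≈ 0.0032314
Gain = 20 log₁₀(0.0032314) ≈ -49.81 dB
∠L = (0°) − (49.72° + 1.69°) = -51.41°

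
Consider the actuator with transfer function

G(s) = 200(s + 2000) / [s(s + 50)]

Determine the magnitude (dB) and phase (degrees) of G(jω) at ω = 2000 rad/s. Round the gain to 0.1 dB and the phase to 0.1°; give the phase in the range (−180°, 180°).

-17.0 dB, -133.6°

At s = jω = j2000:
zero (s+2000): 2000 + j2000 → |·| = √(2000²+2000²) = √8000000 ≈ 2828.4, ∠ = arctan(2000/2000) ≈ 45.00°
pole (s+50): 50 + j2000 → |·| = √(50²+2000²) = √4002500 ≈ 2000.6, ∠ = arctan(2000/50) ≈ 88.57°
pole at origin: |s| = 2000, ∠ = 90.00° (in denominator)
|G| = 200 · 2828.4 / 4.0012e+06 ≈ 0.14138
Gain = 20 log₁₀(0.14138) ≈ -16.99 dB
∠G = 45.00° − 178.57° = -133.57°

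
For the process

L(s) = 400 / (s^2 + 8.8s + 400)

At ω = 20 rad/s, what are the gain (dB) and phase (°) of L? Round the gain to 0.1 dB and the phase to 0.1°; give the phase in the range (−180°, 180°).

At s = jω = j20:
quadratic: (j20)² + 8.8·j20 + 400 = 0 + j176 → |·| ≈ 176, ∠ ≈ 90.00°
|L| = 400 / 176 ≈ 2.2727
Gain = 20 log₁₀(2.2727) ≈ 7.13 dB
∠L = 0.00° − 90.00° = -90.00°

7.1 dB, -90.0°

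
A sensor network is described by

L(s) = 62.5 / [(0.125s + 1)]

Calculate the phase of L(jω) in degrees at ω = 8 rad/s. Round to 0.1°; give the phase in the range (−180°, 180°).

At ω = 8 rad/s:
pole (1 + j8·0.125) = 1 + j1 → |·| ≈ 1.4142, ∠ ≈ 45.00°
∠L = (0°) − (45.00°) = -45.00°

-45.0°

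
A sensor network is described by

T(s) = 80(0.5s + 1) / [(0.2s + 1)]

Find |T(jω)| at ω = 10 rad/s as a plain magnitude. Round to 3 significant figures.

At ω = 10 rad/s:
zero (1 + j10·0.5) = 1 + j5 → |·| ≈ 5.099, ∠ ≈ 78.69°
pole (1 + j10·0.2) = 1 + j2 → |·| ≈ 2.2361, ∠ ≈ 63.43°
|T| = 80 · 5.099 / (2.2361) ≈ 182.42

182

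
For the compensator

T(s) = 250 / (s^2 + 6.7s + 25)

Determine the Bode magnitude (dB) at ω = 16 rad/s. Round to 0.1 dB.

At s = jω = j16:
quadratic: (j16)² + 6.7·j16 + 25 = -231 + j107.2 → |·| ≈ 254.66, ∠ ≈ 155.11°
|T| = 250 / 254.66 ≈ 0.9817
Gain = 20 log₁₀(0.9817) ≈ -0.16 dB

-0.2 dB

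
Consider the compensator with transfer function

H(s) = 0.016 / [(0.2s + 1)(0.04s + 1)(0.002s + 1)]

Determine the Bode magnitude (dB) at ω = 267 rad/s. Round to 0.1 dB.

At ω = 267 rad/s:
pole (1 + j267·0.2) = 1 + j53.4 → |·| ≈ 53.409, ∠ ≈ 88.93°
pole (1 + j267·0.04) = 1 + j10.68 → |·| ≈ 10.727, ∠ ≈ 84.65°
pole (1 + j267·0.002) = 1 + j0.534 → |·| ≈ 1.1336, ∠ ≈ 28.10°
|H| = 0.016 · 1 / (53.409 · 10.727 · 1.1336) ≈ 2.4636e-05
Gain = 20 log₁₀(2.4636e-05) ≈ -92.17 dB

-92.2 dB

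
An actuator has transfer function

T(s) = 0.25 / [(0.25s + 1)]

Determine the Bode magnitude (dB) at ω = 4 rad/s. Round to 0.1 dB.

At ω = 4 rad/s:
pole (1 + j4·0.25) = 1 + j1 → |·| ≈ 1.4142, ∠ ≈ 45.00°
|T| = 0.25 · 1 / (1.4142) ≈ 0.17678
Gain = 20 log₁₀(0.17678) ≈ -15.05 dB

-15.1 dB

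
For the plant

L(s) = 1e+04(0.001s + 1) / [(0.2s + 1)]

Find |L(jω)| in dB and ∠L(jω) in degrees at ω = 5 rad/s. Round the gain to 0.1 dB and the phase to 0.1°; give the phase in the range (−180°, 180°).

At ω = 5 rad/s:
zero (1 + j5·0.001) = 1 + j0.005 → |·| ≈ 1, ∠ ≈ 0.29°
pole (1 + j5·0.2) = 1 + j1 → |·| ≈ 1.4142, ∠ ≈ 45.00°
|L| = 1e+04 · 1 / (1.4142) ≈ 7071.1
Gain = 20 log₁₀(7071.1) ≈ 76.99 dB
∠L = (0.29°) − (45.00°) = -44.71°

77.0 dB, -44.7°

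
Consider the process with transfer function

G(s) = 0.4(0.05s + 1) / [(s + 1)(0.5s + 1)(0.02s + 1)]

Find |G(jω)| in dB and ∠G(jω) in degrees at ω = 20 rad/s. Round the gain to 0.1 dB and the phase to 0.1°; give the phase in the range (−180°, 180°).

-51.7 dB, -148.2°

At ω = 20 rad/s:
zero (1 + j20·0.05) = 1 + j1 → |·| ≈ 1.4142, ∠ ≈ 45.00°
pole (1 + j20·1) = 1 + j20 → |·| ≈ 20.025, ∠ ≈ 87.14°
pole (1 + j20·0.5) = 1 + j10 → |·| ≈ 10.05, ∠ ≈ 84.29°
pole (1 + j20·0.02) = 1 + j0.4 → |·| ≈ 1.077, ∠ ≈ 21.80°
|G| = 0.4 · 1.4142 / (20.025 · 10.05 · 1.077) ≈ 0.0026099
Gain = 20 log₁₀(0.0026099) ≈ -51.67 dB
∠G = (45.00°) − (87.14° + 84.29° + 21.80°) = -148.23°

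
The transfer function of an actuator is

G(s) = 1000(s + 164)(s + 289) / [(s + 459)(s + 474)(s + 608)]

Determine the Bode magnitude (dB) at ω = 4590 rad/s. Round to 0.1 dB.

-13.4 dB

At s = jω = j4590:
zero (s+164): 164 + j4590 → |·| = √(164²+4590²) = √21094996 ≈ 4592.9, ∠ = arctan(4590/164) ≈ 87.95°
zero (s+289): 289 + j4590 → |·| = √(289²+4590²) = √21151621 ≈ 4599.1, ∠ = arctan(4590/289) ≈ 86.40°
pole (s+459): 459 + j4590 → |·| = √(459²+4590²) = √21278781 ≈ 4612.9, ∠ = arctan(4590/459) ≈ 84.29°
pole (s+474): 474 + j4590 → |·| = √(474²+4590²) = √21292776 ≈ 4614.4, ∠ = arctan(4590/474) ≈ 84.10°
pole (s+608): 608 + j4590 → |·| = √(608²+4590²) = √21437764 ≈ 4630.1, ∠ = arctan(4590/608) ≈ 82.45°
|G| = 1000 · 2.1123e+07 / 9.8555e+10 ≈ 0.21433
Gain = 20 log₁₀(0.21433) ≈ -13.38 dB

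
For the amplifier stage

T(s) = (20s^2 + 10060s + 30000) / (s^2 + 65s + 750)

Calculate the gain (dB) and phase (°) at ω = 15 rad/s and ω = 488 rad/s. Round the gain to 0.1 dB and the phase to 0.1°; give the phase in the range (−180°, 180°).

ω = 15: 42.8 dB, 18.7°; ω = 488: 29.1 dB, -38.4°

Substitute s = j15:
Numerator: 20(j15)^2 + 10060(j15) + 30000 = 25500 + j150900
Denominator: (j15)^2 + 65(j15) + 750 = 525 + j975
|N| = √(25500² + 150900²) ≈ 1.5304e+05, ∠N ≈ 80.41°
|D| = √(525² + 975²) ≈ 1107.4, ∠D ≈ 61.70°
|T| = 1.5304e+05 / 1107.4 ≈ 138.2
Gain = 20 log₁₀(138.2) ≈ 42.81 dB
∠T = 80.41° − 61.70° = 18.71°

Substitute s = j488:
Numerator: 20(j488)^2 + 10060(j488) + 30000 = -4732880 + j4909280
Denominator: (j488)^2 + 65(j488) + 750 = -237394 + j31720
|N| = √(4732880² + 4909280²) ≈ 6.8192e+06, ∠N ≈ 133.95°
|D| = √(237394² + 31720²) ≈ 2.395e+05, ∠D ≈ 172.39°
|T| = 6.8192e+06 / 2.395e+05 ≈ 28.473
Gain = 20 log₁₀(28.473) ≈ 29.09 dB
∠T = 133.95° − 172.39° = -38.44°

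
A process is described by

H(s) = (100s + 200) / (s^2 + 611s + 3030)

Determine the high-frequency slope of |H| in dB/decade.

Each pole contributes −20 dB/decade at high frequency; each zero contributes +20 dB/decade.
Net: 1 zero(s) − 2 pole(s) → -20 dB/decade.

-20 dB/decade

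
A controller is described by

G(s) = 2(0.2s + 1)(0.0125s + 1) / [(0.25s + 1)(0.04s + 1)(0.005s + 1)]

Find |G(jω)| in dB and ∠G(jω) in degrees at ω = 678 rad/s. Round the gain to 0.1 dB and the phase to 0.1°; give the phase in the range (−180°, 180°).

At ω = 678 rad/s:
zero (1 + j678·0.2) = 1 + j135.6 → |·| ≈ 135.6, ∠ ≈ 89.58°
zero (1 + j678·0.0125) = 1 + j8.475 → |·| ≈ 8.5338, ∠ ≈ 83.27°
pole (1 + j678·0.25) = 1 + j169.5 → |·| ≈ 169.5, ∠ ≈ 89.66°
pole (1 + j678·0.04) = 1 + j27.12 → |·| ≈ 27.138, ∠ ≈ 87.89°
pole (1 + j678·0.005) = 1 + j3.39 → |·| ≈ 3.5344, ∠ ≈ 73.56°
|G| = 2 · 135.6 · 8.5338 / (169.5 · 27.138 · 3.5344) ≈ 0.14235
Gain = 20 log₁₀(0.14235) ≈ -16.93 dB
∠G = (89.58° + 83.27°) − (89.66° + 87.89° + 73.56°) = -78.26°

-16.9 dB, -78.3°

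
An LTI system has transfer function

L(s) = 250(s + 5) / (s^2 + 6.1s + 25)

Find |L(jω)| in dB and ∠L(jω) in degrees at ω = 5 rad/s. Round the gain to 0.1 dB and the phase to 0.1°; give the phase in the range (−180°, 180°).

At s = jω = j5:
zero (s+5): 5 + j5 → |·| = √(5²+5²) = √50 ≈ 7.0711, ∠ = arctan(5/5) ≈ 45.00°
quadratic: (j5)² + 6.1·j5 + 25 = 0 + j30.5 → |·| ≈ 30.5, ∠ ≈ 90.00°
|L| = 250 · 7.0711 / 30.5 ≈ 57.96
Gain = 20 log₁₀(57.96) ≈ 35.26 dB
∠L = 45.00° − 90.00° = -45.00°

35.3 dB, -45.0°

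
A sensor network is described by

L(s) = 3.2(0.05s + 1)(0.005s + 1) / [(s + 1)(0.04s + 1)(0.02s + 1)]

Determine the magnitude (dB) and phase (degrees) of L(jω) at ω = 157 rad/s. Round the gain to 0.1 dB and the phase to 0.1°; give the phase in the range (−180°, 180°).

At ω = 157 rad/s:
zero (1 + j157·0.05) = 1 + j7.85 → |·| ≈ 7.9134, ∠ ≈ 82.74°
zero (1 + j157·0.005) = 1 + j0.785 → |·| ≈ 1.2713, ∠ ≈ 38.13°
pole (1 + j157·1) = 1 + j157 → |·| ≈ 157, ∠ ≈ 89.64°
pole (1 + j157·0.04) = 1 + j6.28 → |·| ≈ 6.3591, ∠ ≈ 80.95°
pole (1 + j157·0.02) = 1 + j3.14 → |·| ≈ 3.2954, ∠ ≈ 72.33°
|L| = 3.2 · 7.9134 · 1.2713 / (157 · 6.3591 · 3.2954) ≈ 0.0097849
Gain = 20 log₁₀(0.0097849) ≈ -40.19 dB
∠L = (82.74° + 38.13°) − (89.64° + 80.95° + 72.33°) = -122.05°

-40.2 dB, -122.1°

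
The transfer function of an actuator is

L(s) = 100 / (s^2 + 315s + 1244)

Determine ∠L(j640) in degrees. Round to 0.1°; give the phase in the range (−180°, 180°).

Substitute s = j640:
Numerator: 100 = 100 + j0
Denominator: (j640)^2 + 315(j640) + 1244 = -408356 + j201600
|N| = √(100² + 0²) ≈ 100, ∠N ≈ 0.00°
|D| = √(408356² + 201600²) ≈ 4.5541e+05, ∠D ≈ 153.73°
∠L = 0.00° − 153.73° = -153.73°

-153.7°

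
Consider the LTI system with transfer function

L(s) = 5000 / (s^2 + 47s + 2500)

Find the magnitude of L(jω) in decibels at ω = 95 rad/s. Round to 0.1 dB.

At s = jω = j95:
quadratic: (j95)² + 47·j95 + 2500 = -6525 + j4465 → |·| ≈ 7906.4, ∠ ≈ 145.62°
|L| = 5000 / 7906.4 ≈ 0.6324
Gain = 20 log₁₀(0.6324) ≈ -3.98 dB

-4.0 dB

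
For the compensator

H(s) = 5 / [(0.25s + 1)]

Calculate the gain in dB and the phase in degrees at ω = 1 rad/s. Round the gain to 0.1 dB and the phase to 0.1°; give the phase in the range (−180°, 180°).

At ω = 1 rad/s:
pole (1 + j1·0.25) = 1 + j0.25 → |·| ≈ 1.0308, ∠ ≈ 14.04°
|H| = 5 · 1 / (1.0308) ≈ 4.8506
Gain = 20 log₁₀(4.8506) ≈ 13.72 dB
∠H = (0°) − (14.04°) = -14.04°

13.7 dB, -14.0°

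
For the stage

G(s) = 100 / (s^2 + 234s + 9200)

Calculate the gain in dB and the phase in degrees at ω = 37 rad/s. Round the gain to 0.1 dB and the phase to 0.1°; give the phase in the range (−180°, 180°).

-41.3 dB, -47.9°

Substitute s = j37:
Numerator: 100 = 100 + j0
Denominator: (j37)^2 + 234(j37) + 9200 = 7831 + j8658
|N| = √(100² + 0²) ≈ 100, ∠N ≈ 0.00°
|D| = √(7831² + 8658²) ≈ 11674, ∠D ≈ 47.87°
|G| = 100 / 11674 ≈ 0.008566
Gain = 20 log₁₀(0.008566) ≈ -41.34 dB
∠G = 0.00° − 47.87° = -47.87°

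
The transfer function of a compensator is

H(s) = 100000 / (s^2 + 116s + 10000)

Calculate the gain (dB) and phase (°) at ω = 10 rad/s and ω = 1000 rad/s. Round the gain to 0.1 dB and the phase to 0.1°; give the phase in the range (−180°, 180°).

At s = jω = j10:
quadratic: (j10)² + 116·j10 + 10000 = 9900 + j1160 → |·| ≈ 9967.7, ∠ ≈ 6.68°
|H| = 100000 / 9967.7 ≈ 10.032
Gain = 20 log₁₀(10.032) ≈ 20.03 dB
∠H = 0.00° − 6.68° = -6.68°

At s = jω = j1000:
quadratic: (j1000)² + 116·j1000 + 10000 = -990000 + j116000 → |·| ≈ 9.9677e+05, ∠ ≈ 173.32°
|H| = 100000 / 9.9677e+05 ≈ 0.10032
Gain = 20 log₁₀(0.10032) ≈ -19.97 dB
∠H = 0.00° − 173.32° = -173.32°

ω = 10: 20.0 dB, -6.7°; ω = 1000: -20.0 dB, -173.3°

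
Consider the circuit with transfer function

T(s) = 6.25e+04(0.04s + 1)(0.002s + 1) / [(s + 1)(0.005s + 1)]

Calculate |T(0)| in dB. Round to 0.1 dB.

95.9 dB

T(0) = 6.25e+04 · 1 / 1 = 62500
20 log₁₀(62500) ≈ 95.92 dB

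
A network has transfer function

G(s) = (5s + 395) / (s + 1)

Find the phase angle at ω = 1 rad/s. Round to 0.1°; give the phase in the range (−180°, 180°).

-44.3°

Substitute s = j1:
Numerator: 5(j1) + 395 = 395 + j5
Denominator: (j1) + 1 = 1 + j1
|N| = √(395² + 5²) ≈ 395.03, ∠N ≈ 0.73°
|D| = √(1² + 1²) ≈ 1.4142, ∠D ≈ 45.00°
∠G = 0.73° − 45.00° = -44.27°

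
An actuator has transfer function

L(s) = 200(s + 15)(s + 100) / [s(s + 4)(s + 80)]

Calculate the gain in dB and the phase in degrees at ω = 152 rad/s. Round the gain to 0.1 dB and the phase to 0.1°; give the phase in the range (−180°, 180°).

At s = jω = j152:
zero (s+15): 15 + j152 → |·| = √(15²+152²) = √23329 ≈ 152.74, ∠ = arctan(152/15) ≈ 84.36°
zero (s+100): 100 + j152 → |·| = √(100²+152²) = √33104 ≈ 181.95, ∠ = arctan(152/100) ≈ 56.66°
pole (s+4): 4 + j152 → |·| = √(4²+152²) = √23120 ≈ 152.05, ∠ = arctan(152/4) ≈ 88.49°
pole (s+80): 80 + j152 → |·| = √(80²+152²) = √29504 ≈ 171.77, ∠ = arctan(152/80) ≈ 62.24°
pole at origin: |s| = 152, ∠ = 90.00° (in denominator)
|L| = 200 · 27791 / 3.9699e+06 ≈ 1.4001
Gain = 20 log₁₀(1.4001) ≈ 2.92 dB
∠L = 141.02° − 240.73° = -99.71°

2.9 dB, -99.7°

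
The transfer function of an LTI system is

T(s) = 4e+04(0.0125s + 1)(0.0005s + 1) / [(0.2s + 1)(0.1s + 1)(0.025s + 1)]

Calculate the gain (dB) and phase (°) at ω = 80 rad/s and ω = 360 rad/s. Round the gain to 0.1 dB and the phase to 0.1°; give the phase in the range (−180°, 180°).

At ω = 80 rad/s:
zero (1 + j80·0.0125) = 1 + j1 → |·| ≈ 1.4142, ∠ ≈ 45.00°
zero (1 + j80·0.0005) = 1 + j0.04 → |·| ≈ 1.0008, ∠ ≈ 2.29°
pole (1 + j80·0.2) = 1 + j16 → |·| ≈ 16.031, ∠ ≈ 86.42°
pole (1 + j80·0.1) = 1 + j8 → |·| ≈ 8.0623, ∠ ≈ 82.87°
pole (1 + j80·0.025) = 1 + j2 → |·| ≈ 2.2361, ∠ ≈ 63.43°
|T| = 4e+04 · 1.4142 · 1.0008 / (16.031 · 8.0623 · 2.2361) ≈ 195.89
Gain = 20 log₁₀(195.89) ≈ 45.84 dB
∠T = (45.00° + 2.29°) − (86.42° + 82.87° + 63.43°) = -185.43° ≡ 174.57° (principal value)

At ω = 360 rad/s:
zero (1 + j360·0.0125) = 1 + j4.5 → |·| ≈ 4.6098, ∠ ≈ 77.47°
zero (1 + j360·0.0005) = 1 + j0.18 → |·| ≈ 1.0161, ∠ ≈ 10.20°
pole (1 + j360·0.2) = 1 + j72 → |·| ≈ 72.007, ∠ ≈ 89.20°
pole (1 + j360·0.1) = 1 + j36 → |·| ≈ 36.014, ∠ ≈ 88.41°
pole (1 + j360·0.025) = 1 + j9 → |·| ≈ 9.0554, ∠ ≈ 83.66°
|T| = 4e+04 · 4.6098 · 1.0161 / (72.007 · 36.014 · 9.0554) ≈ 7.9786
Gain = 20 log₁₀(7.9786) ≈ 18.04 dB
∠T = (77.47° + 10.20°) − (89.20° + 88.41° + 83.66°) = -173.60°

ω = 80: 45.8 dB, 174.6°; ω = 360: 18.0 dB, -173.6°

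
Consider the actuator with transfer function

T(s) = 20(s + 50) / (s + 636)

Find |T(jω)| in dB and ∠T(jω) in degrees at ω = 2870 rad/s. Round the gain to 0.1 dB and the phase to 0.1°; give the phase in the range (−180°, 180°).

At s = jω = j2870:
zero (s+50): 50 + j2870 → |·| = √(50²+2870²) = √8239400 ≈ 2870.4, ∠ = arctan(2870/50) ≈ 89.00°
pole (s+636): 636 + j2870 → |·| = √(636²+2870²) = √8641396 ≈ 2939.6, ∠ = arctan(2870/636) ≈ 77.51°
|T| = 20 · 2870.4 / 2939.6 ≈ 19.529
Gain = 20 log₁₀(19.529) ≈ 25.81 dB
∠T = 89.00° − 77.51° = 11.49°

25.8 dB, 11.5°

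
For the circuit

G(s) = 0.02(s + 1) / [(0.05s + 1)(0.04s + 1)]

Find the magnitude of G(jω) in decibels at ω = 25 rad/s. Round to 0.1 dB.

At ω = 25 rad/s:
zero (1 + j25·1) = 1 + j25 → |·| ≈ 25.02, ∠ ≈ 87.71°
pole (1 + j25·0.05) = 1 + j1.25 → |·| ≈ 1.6008, ∠ ≈ 51.34°
pole (1 + j25·0.04) = 1 + j1 → |·| ≈ 1.4142, ∠ ≈ 45.00°
|G| = 0.02 · 25.02 / (1.6008 · 1.4142) ≈ 0.22104
Gain = 20 log₁₀(0.22104) ≈ -13.11 dB

-13.1 dB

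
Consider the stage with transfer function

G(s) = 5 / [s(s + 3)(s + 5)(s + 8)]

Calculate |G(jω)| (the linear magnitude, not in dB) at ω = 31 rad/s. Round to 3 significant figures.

5.15e-06

At s = jω = j31:
pole (s+3): 3 + j31 → |·| = √(3²+31²) = √970 ≈ 31.145, ∠ = arctan(31/3) ≈ 84.47°
pole (s+5): 5 + j31 → |·| = √(5²+31²) = √986 ≈ 31.401, ∠ = arctan(31/5) ≈ 80.84°
pole (s+8): 8 + j31 → |·| = √(8²+31²) = √1025 ≈ 32.016, ∠ = arctan(31/8) ≈ 75.53°
pole at origin: |s| = 31, ∠ = 90.00° (in denominator)
|G| = 5 / 9.7065e+05 ≈ 5.1512e-06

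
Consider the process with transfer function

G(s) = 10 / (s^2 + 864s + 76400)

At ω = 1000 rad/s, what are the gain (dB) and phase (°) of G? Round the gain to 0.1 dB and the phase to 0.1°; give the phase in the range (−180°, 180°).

-102.0 dB, -136.9°

Substitute s = j1000:
Numerator: 10 = 10 + j0
Denominator: (j1000)^2 + 864(j1000) + 76400 = -923600 + j864000
|N| = √(10² + 0²) ≈ 10, ∠N ≈ 0.00°
|D| = √(923600² + 864000²) ≈ 1.2647e+06, ∠D ≈ 136.91°
|G| = 10 / 1.2647e+06 ≈ 7.907e-06
Gain = 20 log₁₀(7.907e-06) ≈ -102.04 dB
∠G = 0.00° − 136.91° = -136.91°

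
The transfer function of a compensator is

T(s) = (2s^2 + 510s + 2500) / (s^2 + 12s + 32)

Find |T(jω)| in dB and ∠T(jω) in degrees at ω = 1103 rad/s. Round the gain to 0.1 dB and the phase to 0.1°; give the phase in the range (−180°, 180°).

6.2 dB, -12.4°

Substitute s = j1103:
Numerator: 2(j1103)^2 + 510(j1103) + 2500 = -2430718 + j562530
Denominator: (j1103)^2 + 12(j1103) + 32 = -1216577 + j13236
|N| = √(2430718² + 562530²) ≈ 2.495e+06, ∠N ≈ 166.97°
|D| = √(1216577² + 13236²) ≈ 1.2166e+06, ∠D ≈ 179.38°
|T| = 2.495e+06 / 1.2166e+06 ≈ 2.0508
Gain = 20 log₁₀(2.0508) ≈ 6.24 dB
∠T = 166.97° − 179.38° = -12.41°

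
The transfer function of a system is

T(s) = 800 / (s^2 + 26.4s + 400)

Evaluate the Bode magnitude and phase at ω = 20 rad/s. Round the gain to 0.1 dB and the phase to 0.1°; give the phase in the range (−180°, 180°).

3.6 dB, -90.0°

At s = jω = j20:
quadratic: (j20)² + 26.4·j20 + 400 = 0 + j528 → |·| ≈ 528, ∠ ≈ 90.00°
|T| = 800 / 528 ≈ 1.5152
Gain = 20 log₁₀(1.5152) ≈ 3.61 dB
∠T = 0.00° − 90.00° = -90.00°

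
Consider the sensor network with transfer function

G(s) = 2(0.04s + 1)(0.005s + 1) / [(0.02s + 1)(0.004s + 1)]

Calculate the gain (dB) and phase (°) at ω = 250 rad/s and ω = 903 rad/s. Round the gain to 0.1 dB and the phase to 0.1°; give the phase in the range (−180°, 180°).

At ω = 250 rad/s:
zero (1 + j250·0.04) = 1 + j10 → |·| ≈ 10.05, ∠ ≈ 84.29°
zero (1 + j250·0.005) = 1 + j1.25 → |·| ≈ 1.6008, ∠ ≈ 51.34°
pole (1 + j250·0.02) = 1 + j5 → |·| ≈ 5.099, ∠ ≈ 78.69°
pole (1 + j250·0.004) = 1 + j1 → |·| ≈ 1.4142, ∠ ≈ 45.00°
|G| = 2 · 10.05 · 1.6008 / (5.099 · 1.4142) ≈ 4.4621
Gain = 20 log₁₀(4.4621) ≈ 12.99 dB
∠G = (84.29° + 51.34°) − (78.69° + 45.00°) = 11.94°

At ω = 903 rad/s:
zero (1 + j903·0.04) = 1 + j36.12 → |·| ≈ 36.134, ∠ ≈ 88.41°
zero (1 + j903·0.005) = 1 + j4.515 → |·| ≈ 4.6244, ∠ ≈ 77.51°
pole (1 + j903·0.02) = 1 + j18.06 → |·| ≈ 18.088, ∠ ≈ 86.83°
pole (1 + j903·0.004) = 1 + j3.612 → |·| ≈ 3.7479, ∠ ≈ 74.52°
|G| = 2 · 36.134 · 4.6244 / (18.088 · 3.7479) ≈ 4.9297
Gain = 20 log₁₀(4.9297) ≈ 13.86 dB
∠G = (88.41° + 77.51°) − (86.83° + 74.52°) = 4.57°

ω = 250: 13.0 dB, 11.9°; ω = 903: 13.9 dB, 4.6°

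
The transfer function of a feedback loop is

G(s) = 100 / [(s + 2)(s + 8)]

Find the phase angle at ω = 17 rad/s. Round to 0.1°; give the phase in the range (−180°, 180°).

-148.1°

At s = jω = j17:
pole (s+2): 2 + j17 → |·| = √(2²+17²) = √293 ≈ 17.117, ∠ = arctan(17/2) ≈ 83.29°
pole (s+8): 8 + j17 → |·| = √(8²+17²) = √353 ≈ 18.788, ∠ = arctan(17/8) ≈ 64.80°
∠G = 0.00° − 148.09° = -148.09°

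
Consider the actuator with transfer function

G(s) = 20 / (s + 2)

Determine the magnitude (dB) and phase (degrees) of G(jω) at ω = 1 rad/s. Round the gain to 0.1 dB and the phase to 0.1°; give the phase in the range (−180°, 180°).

At s = jω = j1:
pole (s+2): 2 + j1 → |·| = √(2²+1²) = √5 ≈ 2.2361, ∠ = arctan(1/2) ≈ 26.57°
|G| = 20 / 2.2361 ≈ 8.9441
Gain = 20 log₁₀(8.9441) ≈ 19.03 dB
∠G = 0.00° − 26.57° = -26.57°

19.0 dB, -26.6°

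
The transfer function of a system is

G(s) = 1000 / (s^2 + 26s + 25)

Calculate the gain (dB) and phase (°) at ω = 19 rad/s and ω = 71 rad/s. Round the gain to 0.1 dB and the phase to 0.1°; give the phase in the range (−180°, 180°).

ω = 19: 4.5 dB, -124.2°; ω = 71: -14.6 dB, -159.8°

Substitute s = j19:
Numerator: 1000 = 1000 + j0
Denominator: (j19)^2 + 26(j19) + 25 = -336 + j494
|N| = √(1000² + 0²) ≈ 1000, ∠N ≈ 0.00°
|D| = √(336² + 494²) ≈ 597.44, ∠D ≈ 124.22°
|G| = 1000 / 597.44 ≈ 1.6738
Gain = 20 log₁₀(1.6738) ≈ 4.47 dB
∠G = 0.00° − 124.22° = -124.22°

Substitute s = j71:
Numerator: 1000 = 1000 + j0
Denominator: (j71)^2 + 26(j71) + 25 = -5016 + j1846
|N| = √(1000² + 0²) ≈ 1000, ∠N ≈ 0.00°
|D| = √(5016² + 1846²) ≈ 5344.9, ∠D ≈ 159.80°
|G| = 1000 / 5344.9 ≈ 0.18709
Gain = 20 log₁₀(0.18709) ≈ -14.56 dB
∠G = 0.00° − 159.80° = -159.80°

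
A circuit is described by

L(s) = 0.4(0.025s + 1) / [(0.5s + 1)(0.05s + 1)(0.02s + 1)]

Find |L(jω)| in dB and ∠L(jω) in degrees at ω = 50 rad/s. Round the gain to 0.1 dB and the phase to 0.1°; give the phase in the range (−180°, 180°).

At ω = 50 rad/s:
zero (1 + j50·0.025) = 1 + j1.25 → |·| ≈ 1.6008, ∠ ≈ 51.34°
pole (1 + j50·0.5) = 1 + j25 → |·| ≈ 25.02, ∠ ≈ 87.71°
pole (1 + j50·0.05) = 1 + j2.5 → |·| ≈ 2.6926, ∠ ≈ 68.20°
pole (1 + j50·0.02) = 1 + j1 → |·| ≈ 1.4142, ∠ ≈ 45.00°
|L| = 0.4 · 1.6008 / (25.02 · 2.6926 · 1.4142) ≈ 0.0067209
Gain = 20 log₁₀(0.0067209) ≈ -43.45 dB
∠L = (51.34°) − (87.71° + 68.20° + 45.00°) = -149.57°

-43.5 dB, -149.6°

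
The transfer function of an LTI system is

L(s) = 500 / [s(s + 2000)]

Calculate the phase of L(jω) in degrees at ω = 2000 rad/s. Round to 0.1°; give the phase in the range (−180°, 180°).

-135.0°

At s = jω = j2000:
pole (s+2000): 2000 + j2000 → |·| = √(2000²+2000²) = √8000000 ≈ 2828.4, ∠ = arctan(2000/2000) ≈ 45.00°
pole at origin: |s| = 2000, ∠ = 90.00° (in denominator)
∠L = 0.00° − 135.00° = -135.00°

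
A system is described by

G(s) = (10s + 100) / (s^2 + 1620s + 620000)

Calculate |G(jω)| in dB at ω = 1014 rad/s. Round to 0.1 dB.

Substitute s = j1014:
Numerator: 10(j1014) + 100 = 100 + j10140
Denominator: (j1014)^2 + 1620(j1014) + 620000 = -408196 + j1642680
|N| = √(100² + 10140²) ≈ 10140, ∠N ≈ 89.43°
|D| = √(408196² + 1642680²) ≈ 1.6926e+06, ∠D ≈ 103.95°
|G| = 10140 / 1.6926e+06 ≈ 0.0059908
Gain = 20 log₁₀(0.0059908) ≈ -44.45 dB

-44.5 dB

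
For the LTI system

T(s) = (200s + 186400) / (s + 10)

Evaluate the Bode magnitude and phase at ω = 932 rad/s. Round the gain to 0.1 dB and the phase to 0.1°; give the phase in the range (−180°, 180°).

Substitute s = j932:
Numerator: 200(j932) + 186400 = 186400 + j186400
Denominator: (j932) + 10 = 10 + j932
|N| = √(186400² + 186400²) ≈ 2.6361e+05, ∠N ≈ 45.00°
|D| = √(10² + 932²) ≈ 932.05, ∠D ≈ 89.39°
|T| = 2.6361e+05 / 932.05 ≈ 282.83
Gain = 20 log₁₀(282.83) ≈ 49.03 dB
∠T = 45.00° − 89.39° = -44.39°

49.0 dB, -44.4°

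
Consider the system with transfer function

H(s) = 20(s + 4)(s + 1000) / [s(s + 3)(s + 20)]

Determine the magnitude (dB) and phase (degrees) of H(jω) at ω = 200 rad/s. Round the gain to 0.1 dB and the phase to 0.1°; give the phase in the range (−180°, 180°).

-5.9 dB, -163.3°

At s = jω = j200:
zero (s+4): 4 + j200 → |·| = √(4²+200²) = √40016 ≈ 200.04, ∠ = arctan(200/4) ≈ 88.85°
zero (s+1000): 1000 + j200 → |·| = √(1000²+200²) = √1040000 ≈ 1019.8, ∠ = arctan(200/1000) ≈ 11.31°
pole (s+3): 3 + j200 → |·| = √(3²+200²) = √40009 ≈ 200.02, ∠ = arctan(200/3) ≈ 89.14°
pole (s+20): 20 + j200 → |·| = √(20²+200²) = √40400 ≈ 201, ∠ = arctan(200/20) ≈ 84.29°
pole at origin: |s| = 200, ∠ = 90.00° (in denominator)
|H| = 20 · 2.04e+05 / 8.0408e+06 ≈ 0.50741
Gain = 20 log₁₀(0.50741) ≈ -5.89 dB
∠H = 100.16° − 263.43° = -163.27°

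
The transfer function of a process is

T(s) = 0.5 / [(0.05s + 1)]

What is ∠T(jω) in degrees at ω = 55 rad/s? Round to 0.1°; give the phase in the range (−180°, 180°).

-70.0°

At ω = 55 rad/s:
pole (1 + j55·0.05) = 1 + j2.75 → |·| ≈ 2.9262, ∠ ≈ 70.02°
∠T = (0°) − (70.02°) = -70.02°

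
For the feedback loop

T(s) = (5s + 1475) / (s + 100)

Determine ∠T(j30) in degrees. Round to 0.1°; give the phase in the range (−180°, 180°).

-10.9°

Substitute s = j30:
Numerator: 5(j30) + 1475 = 1475 + j150
Denominator: (j30) + 100 = 100 + j30
|N| = √(1475² + 150²) ≈ 1482.6, ∠N ≈ 5.81°
|D| = √(100² + 30²) ≈ 104.4, ∠D ≈ 16.70°
∠T = 5.81° − 16.70° = -10.89°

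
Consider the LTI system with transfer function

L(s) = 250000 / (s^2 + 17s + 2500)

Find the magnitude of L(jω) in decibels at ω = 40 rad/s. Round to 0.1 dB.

46.9 dB

At s = jω = j40:
quadratic: (j40)² + 17·j40 + 2500 = 900 + j680 → |·| ≈ 1128, ∠ ≈ 37.07°
|L| = 250000 / 1128 ≈ 221.63
Gain = 20 log₁₀(221.63) ≈ 46.91 dB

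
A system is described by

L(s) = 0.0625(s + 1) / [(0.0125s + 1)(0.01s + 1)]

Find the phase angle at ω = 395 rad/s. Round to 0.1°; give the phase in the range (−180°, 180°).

-64.5°

At ω = 395 rad/s:
zero (1 + j395·1) = 1 + j395 → |·| ≈ 395, ∠ ≈ 89.85°
pole (1 + j395·0.0125) = 1 + j4.9375 → |·| ≈ 5.0377, ∠ ≈ 78.55°
pole (1 + j395·0.01) = 1 + j3.95 → |·| ≈ 4.0746, ∠ ≈ 75.79°
∠L = (89.85°) − (78.55° + 75.79°) = -64.49°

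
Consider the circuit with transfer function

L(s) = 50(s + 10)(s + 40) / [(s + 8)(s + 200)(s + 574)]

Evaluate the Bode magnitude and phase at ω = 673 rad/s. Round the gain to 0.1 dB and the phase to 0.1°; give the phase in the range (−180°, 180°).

At s = jω = j673:
zero (s+10): 10 + j673 → |·| = √(10²+673²) = √453029 ≈ 673.07, ∠ = arctan(673/10) ≈ 89.15°
zero (s+40): 40 + j673 → |·| = √(40²+673²) = √454529 ≈ 674.19, ∠ = arctan(673/40) ≈ 86.60°
pole (s+8): 8 + j673 → |·| = √(8²+673²) = √452993 ≈ 673.05, ∠ = arctan(673/8) ≈ 89.32°
pole (s+200): 200 + j673 → |·| = √(200²+673²) = √492929 ≈ 702.09, ∠ = arctan(673/200) ≈ 73.45°
pole (s+574): 574 + j673 → |·| = √(574²+673²) = √782405 ≈ 884.54, ∠ = arctan(673/574) ≈ 49.54°
|L| = 50 · 4.5378e+05 / 4.1798e+08 ≈ 0.054283
Gain = 20 log₁₀(0.054283) ≈ -25.31 dB
∠L = 175.75° − 212.31° = -36.56°

-25.3 dB, -36.6°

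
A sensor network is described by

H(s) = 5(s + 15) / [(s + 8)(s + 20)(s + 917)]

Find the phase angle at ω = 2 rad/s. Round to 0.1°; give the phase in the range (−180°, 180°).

-12.3°

At s = jω = j2:
zero (s+15): 15 + j2 → |·| = √(15²+2²) = √229 ≈ 15.133, ∠ = arctan(2/15) ≈ 7.59°
pole (s+8): 8 + j2 → |·| = √(8²+2²) = √68 ≈ 8.2462, ∠ = arctan(2/8) ≈ 14.04°
pole (s+20): 20 + j2 → |·| = √(20²+2²) = √404 ≈ 20.1, ∠ = arctan(2/20) ≈ 5.71°
pole (s+917): 917 + j2 → |·| = √(917²+2²) = √840893 ≈ 917, ∠ = arctan(2/917) ≈ 0.12°
∠H = 7.59° − 19.87° = -12.28°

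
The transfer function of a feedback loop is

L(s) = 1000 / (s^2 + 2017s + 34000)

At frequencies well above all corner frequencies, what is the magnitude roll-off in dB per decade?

Each pole contributes −20 dB/decade at high frequency; each zero contributes +20 dB/decade.
Net: 0 zero(s) − 2 pole(s) → -40 dB/decade.

-40 dB/decade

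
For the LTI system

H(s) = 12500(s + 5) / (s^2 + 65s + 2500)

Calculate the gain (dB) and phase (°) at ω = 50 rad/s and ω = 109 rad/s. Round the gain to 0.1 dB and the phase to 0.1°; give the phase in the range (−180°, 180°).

ω = 50: 45.7 dB, -5.7°; ω = 109: 41.3 dB, -55.6°

At s = jω = j50:
zero (s+5): 5 + j50 → |·| = √(5²+50²) = √2525 ≈ 50.249, ∠ = arctan(50/5) ≈ 84.29°
quadratic: (j50)² + 65·j50 + 2500 = 0 + j3250 → |·| ≈ 3250, ∠ ≈ 90.00°
|H| = 12500 · 50.249 / 3250 ≈ 193.27
Gain = 20 log₁₀(193.27) ≈ 45.72 dB
∠H = 84.29° − 90.00° = -5.71°

At s = jω = j109:
zero (s+5): 5 + j109 → |·| = √(5²+109²) = √11906 ≈ 109.11, ∠ = arctan(109/5) ≈ 87.37°
quadratic: (j109)² + 65·j109 + 2500 = -9381 + j7085 → |·| ≈ 11756, ∠ ≈ 142.94°
|H| = 12500 · 109.11 / 11756 ≈ 116.02
Gain = 20 log₁₀(116.02) ≈ 41.29 dB
∠H = 87.37° − 142.94° = -55.57°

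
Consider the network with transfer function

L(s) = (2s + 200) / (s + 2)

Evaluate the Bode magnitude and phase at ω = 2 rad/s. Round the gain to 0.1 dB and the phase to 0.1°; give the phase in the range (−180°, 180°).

37.0 dB, -43.9°

Substitute s = j2:
Numerator: 2(j2) + 200 = 200 + j4
Denominator: (j2) + 2 = 2 + j2
|N| = √(200² + 4²) ≈ 200.04, ∠N ≈ 1.15°
|D| = √(2² + 2²) ≈ 2.8284, ∠D ≈ 45.00°
|L| = 200.04 / 2.8284 ≈ 70.725
Gain = 20 log₁₀(70.725) ≈ 36.99 dB
∠L = 1.15° − 45.00° = -43.85°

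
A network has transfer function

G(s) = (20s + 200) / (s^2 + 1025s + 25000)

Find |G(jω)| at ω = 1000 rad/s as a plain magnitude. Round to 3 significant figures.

Substitute s = j1000:
Numerator: 20(j1000) + 200 = 200 + j20000
Denominator: (j1000)^2 + 1025(j1000) + 25000 = -975000 + j1025000
|N| = √(200² + 20000²) ≈ 20001, ∠N ≈ 89.43°
|D| = √(975000² + 1025000²) ≈ 1.4147e+06, ∠D ≈ 133.57°
|G| = 20001 / 1.4147e+06 ≈ 0.014138

0.0141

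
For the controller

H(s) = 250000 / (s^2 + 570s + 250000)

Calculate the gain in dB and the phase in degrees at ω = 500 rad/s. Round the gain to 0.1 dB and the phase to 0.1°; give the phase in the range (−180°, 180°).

-1.1 dB, -90.0°

At s = jω = j500:
quadratic: (j500)² + 570·j500 + 250000 = 0 + j285000 → |·| ≈ 2.85e+05, ∠ ≈ 90.00°
|H| = 250000 / 2.85e+05 ≈ 0.87719
Gain = 20 log₁₀(0.87719) ≈ -1.14 dB
∠H = 0.00° − 90.00° = -90.00°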